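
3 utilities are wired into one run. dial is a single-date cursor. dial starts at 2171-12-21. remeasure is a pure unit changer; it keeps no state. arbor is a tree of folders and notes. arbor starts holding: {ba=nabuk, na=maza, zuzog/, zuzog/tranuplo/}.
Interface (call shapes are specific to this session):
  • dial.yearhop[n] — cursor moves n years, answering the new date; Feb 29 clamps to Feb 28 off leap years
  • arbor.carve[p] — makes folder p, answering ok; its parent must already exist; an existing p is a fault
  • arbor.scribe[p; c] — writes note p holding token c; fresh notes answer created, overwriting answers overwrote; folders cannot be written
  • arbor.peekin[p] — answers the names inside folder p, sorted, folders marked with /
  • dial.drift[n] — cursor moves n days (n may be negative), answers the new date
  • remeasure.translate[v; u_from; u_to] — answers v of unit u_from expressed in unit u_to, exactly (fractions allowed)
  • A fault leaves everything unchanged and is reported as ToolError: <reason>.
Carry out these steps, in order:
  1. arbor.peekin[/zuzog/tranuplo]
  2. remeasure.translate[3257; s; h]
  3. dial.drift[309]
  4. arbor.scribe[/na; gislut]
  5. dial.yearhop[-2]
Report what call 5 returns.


·→ peekin(p→/zuzog/tranuplo)
·← []
·→ translate(v→3257, u_from→s, u_to→h)
·← 3257/3600
·→ drift(n→309)
·← 2172-10-25
·→ scribe(p→/na, c→gislut)
·← overwrote
·→ yearhop(n→-2)
·← 2170-10-25

Answer: 2170-10-25


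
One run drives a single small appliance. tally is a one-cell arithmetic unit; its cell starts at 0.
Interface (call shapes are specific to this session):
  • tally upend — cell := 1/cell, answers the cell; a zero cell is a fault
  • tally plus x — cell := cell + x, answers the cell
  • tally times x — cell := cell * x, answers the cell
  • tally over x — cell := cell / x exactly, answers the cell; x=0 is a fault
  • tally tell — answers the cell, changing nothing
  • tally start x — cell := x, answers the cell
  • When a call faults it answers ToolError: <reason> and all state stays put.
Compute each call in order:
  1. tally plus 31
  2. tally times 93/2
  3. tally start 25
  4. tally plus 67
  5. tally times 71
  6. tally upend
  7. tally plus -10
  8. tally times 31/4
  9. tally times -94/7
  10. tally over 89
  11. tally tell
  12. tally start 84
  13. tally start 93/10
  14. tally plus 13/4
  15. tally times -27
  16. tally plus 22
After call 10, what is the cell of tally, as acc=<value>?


·→ tally plus(x: 31)
·← 31
·→ tally times(x: 93/2)
·← 2883/2
·→ tally start(x: 25)
·← 25
·→ tally plus(x: 67)
·← 92
·→ tally times(x: 71)
·← 6532
·→ tally upend()
·← 1/6532
·→ tally plus(x: -10)
·← -65319/6532
·→ tally times(x: 31/4)
·← -2024889/26128
·→ tally times(x: -94/7)
·← 95169783/91448
·→ tally over(x: 89)
·← 95169783/8138872
·→ tally tell()
·← 95169783/8138872
·→ tally start(x: 84)
·← 84
·→ tally start(x: 93/10)
·← 93/10
·→ tally plus(x: 13/4)
·← 251/20
·→ tally times(x: -27)
·← -6777/20
·→ tally plus(x: 22)
·← -6337/20

Answer: acc=95169783/8138872


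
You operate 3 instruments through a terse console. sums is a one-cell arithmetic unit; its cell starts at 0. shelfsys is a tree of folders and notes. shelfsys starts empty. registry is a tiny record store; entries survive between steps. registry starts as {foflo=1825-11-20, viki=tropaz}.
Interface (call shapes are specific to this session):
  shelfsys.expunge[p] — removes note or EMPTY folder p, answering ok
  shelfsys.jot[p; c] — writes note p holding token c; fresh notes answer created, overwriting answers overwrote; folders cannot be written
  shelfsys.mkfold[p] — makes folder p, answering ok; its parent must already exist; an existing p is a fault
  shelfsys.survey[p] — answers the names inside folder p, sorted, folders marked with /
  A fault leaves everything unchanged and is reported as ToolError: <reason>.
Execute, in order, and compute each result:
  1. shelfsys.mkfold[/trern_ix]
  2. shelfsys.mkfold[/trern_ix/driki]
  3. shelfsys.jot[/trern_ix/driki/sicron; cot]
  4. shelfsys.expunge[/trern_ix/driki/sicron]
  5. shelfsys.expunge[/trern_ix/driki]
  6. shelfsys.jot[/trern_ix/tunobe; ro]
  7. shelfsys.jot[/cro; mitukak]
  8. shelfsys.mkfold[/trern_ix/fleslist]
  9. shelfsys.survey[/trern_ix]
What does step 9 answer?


// 1. shelfsys.mkfold(p=/trern_ix) == ok
// 2. shelfsys.mkfold(p=/trern_ix/driki) == ok
// 3. shelfsys.jot(p=/trern_ix/driki/sicron, c=cot) == created
// 4. shelfsys.expunge(p=/trern_ix/driki/sicron) == ok
// 5. shelfsys.expunge(p=/trern_ix/driki) == ok
// 6. shelfsys.jot(p=/trern_ix/tunobe, c=ro) == created
// 7. shelfsys.jot(p=/cro, c=mitukak) == created
// 8. shelfsys.mkfold(p=/trern_ix/fleslist) == ok
// 9. shelfsys.survey(p=/trern_ix) == [fleslist/, tunobe]

Answer: [fleslist/, tunobe]


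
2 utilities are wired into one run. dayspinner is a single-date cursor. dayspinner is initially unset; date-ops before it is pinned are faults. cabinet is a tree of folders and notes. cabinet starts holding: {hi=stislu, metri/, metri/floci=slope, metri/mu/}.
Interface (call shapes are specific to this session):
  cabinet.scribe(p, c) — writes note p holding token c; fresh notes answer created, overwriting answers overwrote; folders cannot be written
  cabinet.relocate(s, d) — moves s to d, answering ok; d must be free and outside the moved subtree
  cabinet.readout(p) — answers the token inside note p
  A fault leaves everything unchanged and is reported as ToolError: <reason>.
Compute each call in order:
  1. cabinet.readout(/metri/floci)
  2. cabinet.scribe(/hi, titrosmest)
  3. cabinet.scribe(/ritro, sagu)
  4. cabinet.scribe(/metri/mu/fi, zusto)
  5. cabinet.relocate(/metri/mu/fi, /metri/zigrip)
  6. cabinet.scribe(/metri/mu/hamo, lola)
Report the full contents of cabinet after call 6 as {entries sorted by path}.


% cabinet.readout(p: /metri/floci) ~> slope
% cabinet.scribe(p: /hi, c: titrosmest) ~> overwrote
% cabinet.scribe(p: /ritro, c: sagu) ~> created
% cabinet.scribe(p: /metri/mu/fi, c: zusto) ~> created
% cabinet.relocate(s: /metri/mu/fi, d: /metri/zigrip) ~> ok
% cabinet.scribe(p: /metri/mu/hamo, c: lola) ~> created

Answer: {hi=titrosmest, metri/, metri/floci=slope, metri/mu/, metri/mu/hamo=lola, metri/zigrip=zusto, ritro=sagu}


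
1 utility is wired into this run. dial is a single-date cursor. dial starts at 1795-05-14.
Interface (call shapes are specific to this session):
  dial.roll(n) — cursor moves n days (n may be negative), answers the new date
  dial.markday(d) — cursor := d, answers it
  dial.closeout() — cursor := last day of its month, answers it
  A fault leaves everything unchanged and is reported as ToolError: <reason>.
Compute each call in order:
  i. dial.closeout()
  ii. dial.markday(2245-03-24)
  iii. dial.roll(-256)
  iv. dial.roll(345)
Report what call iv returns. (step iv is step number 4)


Using dial.closeout(), yielding 1795-05-31.
Using dial.markday using d=2245-03-24, yielding 2245-03-24.
Using dial.roll using n=-256, yielding 2244-07-11.
Now I run dial.roll using n=345, and see 2245-06-21.

Answer: 2245-06-21


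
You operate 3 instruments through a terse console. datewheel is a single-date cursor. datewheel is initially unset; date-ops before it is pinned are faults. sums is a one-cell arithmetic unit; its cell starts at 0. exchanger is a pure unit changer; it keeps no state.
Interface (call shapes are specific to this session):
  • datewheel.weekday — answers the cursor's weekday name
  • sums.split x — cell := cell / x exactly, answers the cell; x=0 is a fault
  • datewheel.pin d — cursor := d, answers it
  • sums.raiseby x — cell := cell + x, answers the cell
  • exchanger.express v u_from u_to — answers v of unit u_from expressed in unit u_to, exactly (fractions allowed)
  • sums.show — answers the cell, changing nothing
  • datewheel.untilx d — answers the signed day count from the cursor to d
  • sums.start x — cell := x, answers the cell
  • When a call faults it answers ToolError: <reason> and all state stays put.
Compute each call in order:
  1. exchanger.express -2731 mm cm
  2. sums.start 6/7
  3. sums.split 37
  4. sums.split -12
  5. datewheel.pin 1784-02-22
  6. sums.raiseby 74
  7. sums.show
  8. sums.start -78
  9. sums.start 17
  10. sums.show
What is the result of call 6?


% express(-2731, mm, cm) ~> -2731/10
% start(6/7) ~> 6/7
% split(37) ~> 6/259
% split(-12) ~> -1/518
% pin(1784-02-22) ~> 1784-02-22
% raiseby(74) ~> 38331/518
% show() ~> 38331/518
% start(-78) ~> -78
% start(17) ~> 17
% show() ~> 17

Answer: 38331/518


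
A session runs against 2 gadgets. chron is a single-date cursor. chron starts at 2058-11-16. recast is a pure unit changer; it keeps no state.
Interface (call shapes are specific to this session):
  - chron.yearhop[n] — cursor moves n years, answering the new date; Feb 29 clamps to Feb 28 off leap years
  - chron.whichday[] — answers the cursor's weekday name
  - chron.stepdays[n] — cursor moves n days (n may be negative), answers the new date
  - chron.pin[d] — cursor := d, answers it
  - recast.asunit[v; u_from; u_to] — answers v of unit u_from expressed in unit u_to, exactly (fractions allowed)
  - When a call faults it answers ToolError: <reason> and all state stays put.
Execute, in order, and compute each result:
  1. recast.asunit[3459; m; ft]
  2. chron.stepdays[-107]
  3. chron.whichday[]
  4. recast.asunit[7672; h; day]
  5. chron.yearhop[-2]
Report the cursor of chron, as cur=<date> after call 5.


Answer: cur=2056-08-01

Derivation:
! 1. recast.asunit(v: 3459, u_from: m, u_to: ft) : 1441250/127
! 2. chron.stepdays(n: -107) : 2058-08-01
! 3. chron.whichday() : Thursday
! 4. recast.asunit(v: 7672, u_from: h, u_to: day) : 959/3
! 5. chron.yearhop(n: -2) : 2056-08-01


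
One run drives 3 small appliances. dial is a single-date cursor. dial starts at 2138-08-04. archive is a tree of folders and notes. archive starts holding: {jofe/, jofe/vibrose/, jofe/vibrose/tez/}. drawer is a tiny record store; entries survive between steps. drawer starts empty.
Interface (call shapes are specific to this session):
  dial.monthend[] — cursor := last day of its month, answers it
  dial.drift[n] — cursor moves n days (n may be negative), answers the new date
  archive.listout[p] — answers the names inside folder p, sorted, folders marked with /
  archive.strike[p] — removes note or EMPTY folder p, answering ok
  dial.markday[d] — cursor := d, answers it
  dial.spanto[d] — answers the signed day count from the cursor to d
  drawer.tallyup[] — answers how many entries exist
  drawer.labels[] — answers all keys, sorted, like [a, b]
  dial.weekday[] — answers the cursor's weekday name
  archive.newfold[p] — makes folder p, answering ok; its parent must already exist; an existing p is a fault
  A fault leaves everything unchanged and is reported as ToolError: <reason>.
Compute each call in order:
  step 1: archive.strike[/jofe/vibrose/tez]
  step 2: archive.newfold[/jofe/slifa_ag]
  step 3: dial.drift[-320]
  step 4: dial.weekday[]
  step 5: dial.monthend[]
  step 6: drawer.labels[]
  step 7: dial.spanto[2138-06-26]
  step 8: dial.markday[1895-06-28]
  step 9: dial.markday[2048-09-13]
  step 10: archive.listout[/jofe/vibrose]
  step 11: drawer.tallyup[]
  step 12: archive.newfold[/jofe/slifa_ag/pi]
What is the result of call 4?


Answer: Wednesday

Derivation:
CALL strike[/jofe/vibrose/tez]
RET  ok
CALL newfold[/jofe/slifa_ag]
RET  ok
CALL drift[-320]
RET  2137-09-18
CALL weekday[]
RET  Wednesday
CALL monthend[]
RET  2137-09-30
CALL labels[]
RET  []
CALL spanto[2138-06-26]
RET  269
CALL markday[1895-06-28]
RET  1895-06-28
CALL markday[2048-09-13]
RET  2048-09-13
CALL listout[/jofe/vibrose]
RET  []
CALL tallyup[]
RET  0
CALL newfold[/jofe/slifa_ag/pi]
RET  ok


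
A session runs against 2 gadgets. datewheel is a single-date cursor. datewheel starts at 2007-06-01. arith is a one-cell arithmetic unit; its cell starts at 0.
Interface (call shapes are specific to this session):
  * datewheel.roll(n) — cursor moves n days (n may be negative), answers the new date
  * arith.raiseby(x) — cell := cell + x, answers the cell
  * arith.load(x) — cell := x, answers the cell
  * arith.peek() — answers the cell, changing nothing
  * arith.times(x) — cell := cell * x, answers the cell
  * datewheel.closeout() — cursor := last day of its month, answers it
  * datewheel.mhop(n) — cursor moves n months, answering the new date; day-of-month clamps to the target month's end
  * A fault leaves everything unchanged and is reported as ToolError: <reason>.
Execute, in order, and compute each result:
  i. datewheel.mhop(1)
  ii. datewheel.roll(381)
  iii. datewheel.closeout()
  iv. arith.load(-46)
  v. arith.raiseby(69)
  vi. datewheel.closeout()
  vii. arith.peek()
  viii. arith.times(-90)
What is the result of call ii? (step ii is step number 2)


Answer: 2008-07-16

Derivation:
→ mhop(n→1)
← 2007-07-01
→ roll(n→381)
← 2008-07-16
→ closeout()
← 2008-07-31
→ load(x→-46)
← -46
→ raiseby(x→69)
← 23
→ closeout()
← 2008-07-31
→ peek()
← 23
→ times(x→-90)
← -2070


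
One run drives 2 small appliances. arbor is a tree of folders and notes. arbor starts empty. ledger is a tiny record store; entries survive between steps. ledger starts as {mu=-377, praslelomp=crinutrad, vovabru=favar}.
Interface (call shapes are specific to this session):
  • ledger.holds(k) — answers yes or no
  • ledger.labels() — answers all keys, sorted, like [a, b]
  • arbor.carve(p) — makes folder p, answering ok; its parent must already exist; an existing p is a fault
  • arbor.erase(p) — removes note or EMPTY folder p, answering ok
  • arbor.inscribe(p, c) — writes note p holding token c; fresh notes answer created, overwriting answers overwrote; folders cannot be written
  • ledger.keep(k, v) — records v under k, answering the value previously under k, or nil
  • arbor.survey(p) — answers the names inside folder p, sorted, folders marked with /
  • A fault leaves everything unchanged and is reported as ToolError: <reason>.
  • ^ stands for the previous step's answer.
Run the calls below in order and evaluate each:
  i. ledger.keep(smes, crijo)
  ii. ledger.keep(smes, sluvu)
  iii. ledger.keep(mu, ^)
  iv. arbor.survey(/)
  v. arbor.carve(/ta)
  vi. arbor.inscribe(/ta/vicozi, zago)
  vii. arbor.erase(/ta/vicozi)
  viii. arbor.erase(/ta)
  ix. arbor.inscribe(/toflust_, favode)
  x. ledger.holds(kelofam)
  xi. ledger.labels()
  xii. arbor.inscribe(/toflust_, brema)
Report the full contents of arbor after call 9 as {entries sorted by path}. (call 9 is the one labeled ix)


Answer: {toflust_=favode}

Derivation:
I run keep on smes, crijo, → nil.
Next I call keep on smes, sluvu, → crijo.
I invoke keep on mu, ^, yielding -377.
I run survey on /, and get [].
Calling carve on /ta, and get ok.
I use inscribe on /ta/vicozi, zago, which returns created.
Now I run erase on /ta/vicozi, which returns ok.
I run erase on /ta, which returns ok.
Calling inscribe on /toflust_, favode, and get created.
I run holds on kelofam, which returns no.
I use labels, and observe [mu, praslelomp, smes, vovabru].
I run inscribe on /toflust_, brema, yielding overwrote.


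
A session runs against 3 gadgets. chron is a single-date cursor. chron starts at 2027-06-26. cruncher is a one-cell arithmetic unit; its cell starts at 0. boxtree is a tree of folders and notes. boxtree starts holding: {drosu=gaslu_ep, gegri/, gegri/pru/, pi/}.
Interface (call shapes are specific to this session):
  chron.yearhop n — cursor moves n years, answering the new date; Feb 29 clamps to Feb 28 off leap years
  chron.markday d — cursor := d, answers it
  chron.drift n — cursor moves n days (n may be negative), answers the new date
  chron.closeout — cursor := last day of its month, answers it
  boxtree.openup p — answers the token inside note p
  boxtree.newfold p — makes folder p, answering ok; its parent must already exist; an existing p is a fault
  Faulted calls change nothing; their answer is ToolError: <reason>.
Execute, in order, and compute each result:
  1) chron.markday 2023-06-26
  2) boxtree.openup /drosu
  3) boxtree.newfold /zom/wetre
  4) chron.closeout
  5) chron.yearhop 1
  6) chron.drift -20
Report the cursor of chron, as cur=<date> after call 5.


Answer: cur=2024-06-30

Derivation:
[in] chron.markday d→2023-06-26
  2023-06-26
[in] boxtree.openup p→/drosu
  gaslu_ep
[in] boxtree.newfold p→/zom/wetre
  ToolError: no parent
[in] chron.closeout
  2023-06-30
[in] chron.yearhop n→1
  2024-06-30
[in] chron.drift n→-20
  2024-06-10


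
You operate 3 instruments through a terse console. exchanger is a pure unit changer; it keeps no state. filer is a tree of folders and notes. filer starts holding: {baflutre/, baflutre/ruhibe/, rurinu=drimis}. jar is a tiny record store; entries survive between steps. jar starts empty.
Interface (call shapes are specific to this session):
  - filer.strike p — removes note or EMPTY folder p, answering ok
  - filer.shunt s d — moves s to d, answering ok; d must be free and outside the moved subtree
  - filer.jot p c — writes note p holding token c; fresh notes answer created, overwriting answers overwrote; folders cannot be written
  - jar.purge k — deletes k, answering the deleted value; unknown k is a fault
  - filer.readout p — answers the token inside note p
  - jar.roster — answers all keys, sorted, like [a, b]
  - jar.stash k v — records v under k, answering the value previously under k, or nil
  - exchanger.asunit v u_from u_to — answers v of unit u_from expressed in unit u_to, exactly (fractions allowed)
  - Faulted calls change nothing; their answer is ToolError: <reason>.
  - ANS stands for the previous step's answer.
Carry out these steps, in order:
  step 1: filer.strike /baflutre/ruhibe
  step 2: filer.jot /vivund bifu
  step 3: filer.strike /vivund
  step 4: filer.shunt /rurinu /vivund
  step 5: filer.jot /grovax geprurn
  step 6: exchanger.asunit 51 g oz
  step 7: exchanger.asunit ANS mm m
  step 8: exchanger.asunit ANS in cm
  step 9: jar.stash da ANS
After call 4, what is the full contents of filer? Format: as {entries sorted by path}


% filer.strike p='/baflutre/ruhibe'
= ok
% filer.jot p='/vivund' c='bifu'
= created
% filer.strike p='/vivund'
= ok
% filer.shunt s='/rurinu' d='/vivund'
= ok
% filer.jot p='/grovax' c='geprurn'
= created
% exchanger.asunit v='51' u_from='g' u_to='oz'
= 81600000/45359237
% exchanger.asunit v='ANS' u_from='mm' u_to='m'
= 81600/45359237
% exchanger.asunit v='ANS' u_from='in' u_to='cm'
= 207264/45359237
% jar.stash k='da' v='ANS'
= nil

Answer: {baflutre/, vivund=drimis}


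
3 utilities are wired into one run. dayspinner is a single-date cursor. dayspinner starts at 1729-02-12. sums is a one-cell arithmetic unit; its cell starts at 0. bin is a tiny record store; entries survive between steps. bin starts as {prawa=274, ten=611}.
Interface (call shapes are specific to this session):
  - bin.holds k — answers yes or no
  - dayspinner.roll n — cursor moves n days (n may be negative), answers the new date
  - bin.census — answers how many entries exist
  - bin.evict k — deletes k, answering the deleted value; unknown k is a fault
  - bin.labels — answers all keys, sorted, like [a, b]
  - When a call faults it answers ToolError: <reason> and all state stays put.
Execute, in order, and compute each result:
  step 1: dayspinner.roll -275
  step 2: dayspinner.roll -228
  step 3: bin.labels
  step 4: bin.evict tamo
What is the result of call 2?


[in] roll n→-275
= 1728-05-13
[in] roll n→-228
= 1727-09-28
[in] labels
= [prawa, ten]
[in] evict k→tamo
= ToolError: no such key tamo

Answer: 1727-09-28


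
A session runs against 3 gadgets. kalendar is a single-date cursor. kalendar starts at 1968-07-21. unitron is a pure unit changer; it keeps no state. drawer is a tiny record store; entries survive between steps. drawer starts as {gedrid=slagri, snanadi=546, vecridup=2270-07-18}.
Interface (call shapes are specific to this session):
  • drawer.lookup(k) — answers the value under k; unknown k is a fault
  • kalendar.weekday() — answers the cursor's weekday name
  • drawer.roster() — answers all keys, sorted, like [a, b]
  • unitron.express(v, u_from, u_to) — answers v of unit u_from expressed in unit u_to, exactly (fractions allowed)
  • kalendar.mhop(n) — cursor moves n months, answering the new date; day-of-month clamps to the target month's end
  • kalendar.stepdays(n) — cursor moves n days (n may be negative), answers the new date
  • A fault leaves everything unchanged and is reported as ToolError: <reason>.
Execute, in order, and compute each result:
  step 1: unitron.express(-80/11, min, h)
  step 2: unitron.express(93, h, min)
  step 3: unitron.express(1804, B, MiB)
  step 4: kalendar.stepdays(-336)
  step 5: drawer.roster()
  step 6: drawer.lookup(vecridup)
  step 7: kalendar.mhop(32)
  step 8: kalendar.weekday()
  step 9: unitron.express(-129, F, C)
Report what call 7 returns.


Do: unitron.express[v: -80/11; u_from: min; u_to: h]
See: -4/33
Do: unitron.express[v: 93; u_from: h; u_to: min]
See: 5580
Do: unitron.express[v: 1804; u_from: B; u_to: MiB]
See: 451/262144
Do: kalendar.stepdays[n: -336]
See: 1967-08-20
Do: drawer.roster[]
See: [gedrid, snanadi, vecridup]
Do: drawer.lookup[k: vecridup]
See: 2270-07-18
Do: kalendar.mhop[n: 32]
See: 1970-04-20
Do: kalendar.weekday[]
See: Monday
Do: unitron.express[v: -129; u_from: F; u_to: C]
See: -805/9

Answer: 1970-04-20


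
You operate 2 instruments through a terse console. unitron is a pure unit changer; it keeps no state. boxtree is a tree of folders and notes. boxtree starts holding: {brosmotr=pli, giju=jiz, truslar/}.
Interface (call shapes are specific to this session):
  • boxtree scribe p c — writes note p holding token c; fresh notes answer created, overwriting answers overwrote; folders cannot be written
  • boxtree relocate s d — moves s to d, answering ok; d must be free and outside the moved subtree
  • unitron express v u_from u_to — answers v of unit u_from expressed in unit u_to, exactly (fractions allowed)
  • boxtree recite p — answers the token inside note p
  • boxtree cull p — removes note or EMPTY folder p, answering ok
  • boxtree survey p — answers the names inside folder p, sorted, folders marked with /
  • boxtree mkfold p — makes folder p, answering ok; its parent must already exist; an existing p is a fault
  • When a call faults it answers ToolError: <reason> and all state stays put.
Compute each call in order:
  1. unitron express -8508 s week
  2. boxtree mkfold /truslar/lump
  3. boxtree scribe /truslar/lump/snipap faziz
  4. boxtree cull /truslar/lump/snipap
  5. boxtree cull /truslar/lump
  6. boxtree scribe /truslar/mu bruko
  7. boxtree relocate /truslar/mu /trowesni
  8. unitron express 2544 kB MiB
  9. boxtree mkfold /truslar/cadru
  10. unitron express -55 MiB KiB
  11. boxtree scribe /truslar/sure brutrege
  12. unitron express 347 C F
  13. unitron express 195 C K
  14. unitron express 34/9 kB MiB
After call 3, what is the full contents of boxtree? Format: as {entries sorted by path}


Invoking unitron express on v→-8508, u_from→s, u_to→week, → -709/50400.
I run boxtree mkfold on p→/truslar/lump, — result: ok.
Then boxtree scribe on p→/truslar/lump/snipap, c→faziz, and observe created.
Now I run boxtree cull on p→/truslar/lump/snipap, → ok.
Now I run boxtree cull on p→/truslar/lump, and see ok.
I try boxtree scribe on p→/truslar/mu, c→bruko: created.
Invoking boxtree relocate on s→/truslar/mu, d→/trowesni, giving ok.
Now I run unitron express on v→2544, u_from→kB, u_to→MiB, — result: 19875/8192.
Using boxtree mkfold on p→/truslar/cadru, and get ok.
I invoke unitron express on v→-55, u_from→MiB, u_to→KiB, → -56320.
I use boxtree scribe on p→/truslar/sure, c→brutrege, and observe created.
I invoke unitron express on v→347, u_from→C, u_to→F, and see 3283/5.
Now I run unitron express on v→195, u_from→C, u_to→K, giving 9363/20.
Using unitron express on v→34/9, u_from→kB, u_to→MiB, — result: 2125/589824.

Answer: {brosmotr=pli, giju=jiz, truslar/, truslar/lump/, truslar/lump/snipap=faziz}


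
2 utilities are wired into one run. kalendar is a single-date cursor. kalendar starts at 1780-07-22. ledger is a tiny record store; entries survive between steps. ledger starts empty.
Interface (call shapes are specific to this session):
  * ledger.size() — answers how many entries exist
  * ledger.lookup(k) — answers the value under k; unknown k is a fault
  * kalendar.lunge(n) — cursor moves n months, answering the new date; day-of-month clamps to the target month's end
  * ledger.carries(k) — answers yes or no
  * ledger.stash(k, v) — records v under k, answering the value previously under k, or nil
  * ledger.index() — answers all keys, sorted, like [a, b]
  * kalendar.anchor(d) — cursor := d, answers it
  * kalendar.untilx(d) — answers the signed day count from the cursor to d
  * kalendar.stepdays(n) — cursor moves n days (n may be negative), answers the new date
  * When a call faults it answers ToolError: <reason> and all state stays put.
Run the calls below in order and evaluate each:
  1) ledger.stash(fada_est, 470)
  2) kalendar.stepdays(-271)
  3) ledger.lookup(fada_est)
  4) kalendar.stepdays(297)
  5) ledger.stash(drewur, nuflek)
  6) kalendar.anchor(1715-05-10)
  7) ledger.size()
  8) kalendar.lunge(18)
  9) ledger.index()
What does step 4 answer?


I use stash(k='fada_est', v='470'), which returns nil.
Now I run stepdays(n='-271'), which returns 1779-10-25.
I call lookup(k='fada_est'): 470.
Then stepdays(n='297'): 1780-08-17.
I try stash(k='drewur', v='nuflek'), and get nil.
I try anchor(d='1715-05-10'), yielding 1715-05-10.
Using size(), which returns 2.
I use lunge(n='18'), and observe 1716-11-10.
Invoking index(), — result: [drewur, fada_est].

Answer: 1780-08-17


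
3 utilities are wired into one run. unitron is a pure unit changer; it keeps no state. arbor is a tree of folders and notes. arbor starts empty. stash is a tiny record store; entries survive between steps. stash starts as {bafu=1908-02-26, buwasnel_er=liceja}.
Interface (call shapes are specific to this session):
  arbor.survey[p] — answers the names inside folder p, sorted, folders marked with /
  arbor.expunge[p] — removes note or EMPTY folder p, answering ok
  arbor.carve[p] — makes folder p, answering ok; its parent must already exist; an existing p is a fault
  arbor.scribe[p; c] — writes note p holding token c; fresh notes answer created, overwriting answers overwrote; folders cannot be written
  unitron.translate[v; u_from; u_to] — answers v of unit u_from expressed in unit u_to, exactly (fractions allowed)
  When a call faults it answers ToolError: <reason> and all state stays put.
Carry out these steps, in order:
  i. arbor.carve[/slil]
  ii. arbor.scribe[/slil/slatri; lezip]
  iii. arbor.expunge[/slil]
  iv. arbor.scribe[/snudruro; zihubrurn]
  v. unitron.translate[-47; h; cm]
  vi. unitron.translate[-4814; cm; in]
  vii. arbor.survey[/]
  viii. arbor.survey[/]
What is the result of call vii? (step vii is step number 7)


Answer: [slil/, snudruro]

Derivation:
·→ arbor.carve(p='/slil')
·← ok
·→ arbor.scribe(p='/slil/slatri', c='lezip')
·← created
·→ arbor.expunge(p='/slil')
·← ToolError: not empty
·→ arbor.scribe(p='/snudruro', c='zihubrurn')
·← created
·→ unitron.translate(v='-47', u_from='h', u_to='cm')
·← ToolError: incompatible units
·→ unitron.translate(v='-4814', u_from='cm', u_to='in')
·← -240700/127
·→ arbor.survey(p='/')
·← [slil/, snudruro]
·→ arbor.survey(p='/')
·← [slil/, snudruro]


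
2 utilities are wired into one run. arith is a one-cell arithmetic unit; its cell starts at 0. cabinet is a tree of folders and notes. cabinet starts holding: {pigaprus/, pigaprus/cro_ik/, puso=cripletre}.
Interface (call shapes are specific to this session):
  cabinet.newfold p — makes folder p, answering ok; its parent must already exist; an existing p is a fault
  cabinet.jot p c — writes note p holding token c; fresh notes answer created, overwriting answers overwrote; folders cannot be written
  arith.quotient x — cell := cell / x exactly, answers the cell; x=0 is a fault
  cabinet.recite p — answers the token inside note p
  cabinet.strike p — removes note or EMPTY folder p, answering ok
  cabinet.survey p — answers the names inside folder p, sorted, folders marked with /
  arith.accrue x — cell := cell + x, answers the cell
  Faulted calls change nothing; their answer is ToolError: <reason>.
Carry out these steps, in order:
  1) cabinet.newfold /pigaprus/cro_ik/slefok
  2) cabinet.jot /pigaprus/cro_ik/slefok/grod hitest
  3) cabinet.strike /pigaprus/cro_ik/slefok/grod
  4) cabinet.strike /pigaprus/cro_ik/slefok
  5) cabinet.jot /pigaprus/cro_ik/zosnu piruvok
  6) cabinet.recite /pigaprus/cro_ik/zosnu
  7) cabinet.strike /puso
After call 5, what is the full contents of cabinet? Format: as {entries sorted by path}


-> newfold(p=/pigaprus/cro_ik/slefok)
<- ok
-> jot(p=/pigaprus/cro_ik/slefok/grod, c=hitest)
<- created
-> strike(p=/pigaprus/cro_ik/slefok/grod)
<- ok
-> strike(p=/pigaprus/cro_ik/slefok)
<- ok
-> jot(p=/pigaprus/cro_ik/zosnu, c=piruvok)
<- created
-> recite(p=/pigaprus/cro_ik/zosnu)
<- piruvok
-> strike(p=/puso)
<- ok

Answer: {pigaprus/, pigaprus/cro_ik/, pigaprus/cro_ik/zosnu=piruvok, puso=cripletre}


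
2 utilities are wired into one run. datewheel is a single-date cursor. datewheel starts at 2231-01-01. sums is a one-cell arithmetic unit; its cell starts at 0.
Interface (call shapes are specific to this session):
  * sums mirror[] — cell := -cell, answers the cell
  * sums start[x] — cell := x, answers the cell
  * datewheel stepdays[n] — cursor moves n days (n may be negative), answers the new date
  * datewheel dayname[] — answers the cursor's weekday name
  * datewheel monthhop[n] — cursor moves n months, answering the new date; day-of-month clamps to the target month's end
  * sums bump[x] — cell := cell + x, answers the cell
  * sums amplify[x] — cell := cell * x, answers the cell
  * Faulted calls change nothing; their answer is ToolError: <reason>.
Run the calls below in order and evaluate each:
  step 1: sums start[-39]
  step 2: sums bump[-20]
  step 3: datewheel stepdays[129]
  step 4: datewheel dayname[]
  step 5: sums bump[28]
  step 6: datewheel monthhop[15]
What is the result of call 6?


Answer: 2232-08-10

Derivation:
I call sums start using x→-39, — result: -39.
Calling sums bump using x→-20, and observe -59.
I invoke datewheel stepdays using n→129, and see 2231-05-10.
Now I run datewheel dayname, and get Tuesday.
I run sums bump using x→28, → -31.
I call datewheel monthhop using n→15, and observe 2232-08-10.


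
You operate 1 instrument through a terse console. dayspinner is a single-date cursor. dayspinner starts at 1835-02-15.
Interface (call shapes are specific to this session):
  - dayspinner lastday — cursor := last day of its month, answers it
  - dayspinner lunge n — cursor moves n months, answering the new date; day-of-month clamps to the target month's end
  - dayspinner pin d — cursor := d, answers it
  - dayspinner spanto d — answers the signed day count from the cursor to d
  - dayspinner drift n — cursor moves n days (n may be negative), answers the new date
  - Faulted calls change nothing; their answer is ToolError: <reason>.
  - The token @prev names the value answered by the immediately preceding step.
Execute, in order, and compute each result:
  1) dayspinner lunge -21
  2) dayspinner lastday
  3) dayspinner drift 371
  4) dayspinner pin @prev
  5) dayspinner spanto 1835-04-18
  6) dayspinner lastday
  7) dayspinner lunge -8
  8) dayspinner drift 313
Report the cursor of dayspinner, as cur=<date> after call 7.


Answer: cur=1833-10-30

Derivation:
[in] dayspinner lunge n→-21
[out] 1833-05-15
[in] dayspinner lastday
[out] 1833-05-31
[in] dayspinner drift n→371
[out] 1834-06-06
[in] dayspinner pin d→@prev
[out] 1834-06-06
[in] dayspinner spanto d→1835-04-18
[out] 316
[in] dayspinner lastday
[out] 1834-06-30
[in] dayspinner lunge n→-8
[out] 1833-10-30
[in] dayspinner drift n→313
[out] 1834-09-08


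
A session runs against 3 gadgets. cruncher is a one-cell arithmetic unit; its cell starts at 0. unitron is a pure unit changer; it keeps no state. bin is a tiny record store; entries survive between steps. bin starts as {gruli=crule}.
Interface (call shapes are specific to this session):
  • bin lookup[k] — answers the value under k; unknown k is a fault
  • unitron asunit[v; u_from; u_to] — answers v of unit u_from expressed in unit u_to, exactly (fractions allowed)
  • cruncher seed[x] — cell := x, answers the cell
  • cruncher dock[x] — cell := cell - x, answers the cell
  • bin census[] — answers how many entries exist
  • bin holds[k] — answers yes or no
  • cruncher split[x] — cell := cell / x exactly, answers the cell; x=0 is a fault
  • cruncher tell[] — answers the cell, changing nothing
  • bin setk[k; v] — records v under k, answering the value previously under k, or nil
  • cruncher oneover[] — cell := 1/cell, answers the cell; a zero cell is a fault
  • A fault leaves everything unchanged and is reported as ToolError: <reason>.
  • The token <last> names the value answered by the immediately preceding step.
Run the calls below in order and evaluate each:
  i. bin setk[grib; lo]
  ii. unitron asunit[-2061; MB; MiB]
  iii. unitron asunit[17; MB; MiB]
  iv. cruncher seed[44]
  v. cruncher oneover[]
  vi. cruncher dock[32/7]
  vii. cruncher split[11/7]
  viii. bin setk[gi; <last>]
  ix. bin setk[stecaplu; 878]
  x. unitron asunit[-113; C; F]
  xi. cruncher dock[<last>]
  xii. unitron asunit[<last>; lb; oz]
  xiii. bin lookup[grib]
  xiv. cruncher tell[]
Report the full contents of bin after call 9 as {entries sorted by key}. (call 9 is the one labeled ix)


Answer: {gi=-1401/484, grib=lo, gruli=crule, stecaplu=878}

Derivation:
I try bin setk passing k→grib, v→lo, and see nil.
I invoke unitron asunit passing v→-2061, u_from→MB, u_to→MiB, — result: -32203125/16384.
Next I call unitron asunit passing v→17, u_from→MB, u_to→MiB, and get 265625/16384.
Invoking cruncher seed passing x→44, yielding 44.
Invoking cruncher oneover: 1/44.
I call cruncher dock passing x→32/7, — result: -1401/308.
I invoke cruncher split passing x→11/7, → -1401/484.
I invoke bin setk passing k→gi, v→<last>, and observe nil.
Then bin setk passing k→stecaplu, v→878: nil.
I run unitron asunit passing v→-113, u_from→C, u_to→F, giving -857/5.
Using cruncher dock passing x→<last>, → 407783/2420.
I try unitron asunit passing v→<last>, u_from→lb, u_to→oz, yielding 1631132/605.
Invoking bin lookup passing k→grib, giving lo.
Calling cruncher tell, and see 407783/2420.


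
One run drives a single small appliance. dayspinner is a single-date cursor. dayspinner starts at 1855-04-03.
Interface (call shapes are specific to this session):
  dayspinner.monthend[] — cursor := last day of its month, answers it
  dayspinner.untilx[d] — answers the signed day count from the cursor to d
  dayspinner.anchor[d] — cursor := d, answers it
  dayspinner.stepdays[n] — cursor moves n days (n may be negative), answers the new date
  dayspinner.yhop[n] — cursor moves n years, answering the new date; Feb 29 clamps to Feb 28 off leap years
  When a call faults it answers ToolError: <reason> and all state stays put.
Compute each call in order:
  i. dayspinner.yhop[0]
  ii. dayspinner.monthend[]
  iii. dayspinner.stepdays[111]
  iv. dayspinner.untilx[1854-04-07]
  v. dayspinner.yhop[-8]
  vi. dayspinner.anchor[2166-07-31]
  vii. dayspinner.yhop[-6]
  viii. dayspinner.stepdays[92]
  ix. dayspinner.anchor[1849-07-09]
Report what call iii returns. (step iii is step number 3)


% dayspinner.yhop n=0
= 1855-04-03
% dayspinner.monthend
= 1855-04-30
% dayspinner.stepdays n=111
= 1855-08-19
% dayspinner.untilx d=1854-04-07
= -499
% dayspinner.yhop n=-8
= 1847-08-19
% dayspinner.anchor d=2166-07-31
= 2166-07-31
% dayspinner.yhop n=-6
= 2160-07-31
% dayspinner.stepdays n=92
= 2160-10-31
% dayspinner.anchor d=1849-07-09
= 1849-07-09

Answer: 1855-08-19


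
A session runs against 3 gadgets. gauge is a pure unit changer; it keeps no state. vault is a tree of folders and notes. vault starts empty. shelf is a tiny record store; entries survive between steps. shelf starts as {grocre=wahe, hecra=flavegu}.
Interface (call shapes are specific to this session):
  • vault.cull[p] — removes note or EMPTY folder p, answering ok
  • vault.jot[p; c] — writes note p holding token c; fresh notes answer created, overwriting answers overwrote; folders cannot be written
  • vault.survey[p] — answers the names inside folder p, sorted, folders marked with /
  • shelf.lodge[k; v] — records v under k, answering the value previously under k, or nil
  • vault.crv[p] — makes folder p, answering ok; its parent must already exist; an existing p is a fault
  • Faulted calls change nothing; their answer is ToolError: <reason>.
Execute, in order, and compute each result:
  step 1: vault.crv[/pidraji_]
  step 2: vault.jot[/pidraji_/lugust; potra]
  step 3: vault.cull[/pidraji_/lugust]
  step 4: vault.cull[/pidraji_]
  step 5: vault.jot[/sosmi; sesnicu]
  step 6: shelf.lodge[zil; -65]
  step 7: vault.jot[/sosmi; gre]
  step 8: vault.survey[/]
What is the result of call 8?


Calling crv(p: /pidraji_), → ok.
Then jot(p: /pidraji_/lugust, c: potra), and see created.
Invoking cull(p: /pidraji_/lugust), giving ok.
Next I call cull(p: /pidraji_), and see ok.
I run jot(p: /sosmi, c: sesnicu), — result: created.
Then lodge(k: zil, v: -65): nil.
Now I run jot(p: /sosmi, c: gre), giving overwrote.
I try survey(p: /), and see [sosmi].

Answer: [sosmi]


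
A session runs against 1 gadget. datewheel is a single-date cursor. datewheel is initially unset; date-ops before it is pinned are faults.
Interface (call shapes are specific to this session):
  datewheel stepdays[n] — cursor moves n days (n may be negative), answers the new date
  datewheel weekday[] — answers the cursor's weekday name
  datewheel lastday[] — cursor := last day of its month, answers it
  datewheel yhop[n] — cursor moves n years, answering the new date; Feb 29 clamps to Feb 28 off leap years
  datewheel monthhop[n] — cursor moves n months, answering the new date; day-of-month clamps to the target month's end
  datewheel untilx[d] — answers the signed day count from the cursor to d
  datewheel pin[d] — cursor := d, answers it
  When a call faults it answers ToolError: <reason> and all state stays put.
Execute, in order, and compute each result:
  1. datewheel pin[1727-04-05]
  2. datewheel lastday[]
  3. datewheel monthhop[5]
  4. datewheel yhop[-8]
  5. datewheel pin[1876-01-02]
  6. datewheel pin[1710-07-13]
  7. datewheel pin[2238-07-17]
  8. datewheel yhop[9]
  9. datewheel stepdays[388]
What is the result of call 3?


[in] datewheel pin d: 1727-04-05
= 1727-04-05
[in] datewheel lastday
= 1727-04-30
[in] datewheel monthhop n: 5
= 1727-09-30
[in] datewheel yhop n: -8
= 1719-09-30
[in] datewheel pin d: 1876-01-02
= 1876-01-02
[in] datewheel pin d: 1710-07-13
= 1710-07-13
[in] datewheel pin d: 2238-07-17
= 2238-07-17
[in] datewheel yhop n: 9
= 2247-07-17
[in] datewheel stepdays n: 388
= 2248-08-08

Answer: 1727-09-30


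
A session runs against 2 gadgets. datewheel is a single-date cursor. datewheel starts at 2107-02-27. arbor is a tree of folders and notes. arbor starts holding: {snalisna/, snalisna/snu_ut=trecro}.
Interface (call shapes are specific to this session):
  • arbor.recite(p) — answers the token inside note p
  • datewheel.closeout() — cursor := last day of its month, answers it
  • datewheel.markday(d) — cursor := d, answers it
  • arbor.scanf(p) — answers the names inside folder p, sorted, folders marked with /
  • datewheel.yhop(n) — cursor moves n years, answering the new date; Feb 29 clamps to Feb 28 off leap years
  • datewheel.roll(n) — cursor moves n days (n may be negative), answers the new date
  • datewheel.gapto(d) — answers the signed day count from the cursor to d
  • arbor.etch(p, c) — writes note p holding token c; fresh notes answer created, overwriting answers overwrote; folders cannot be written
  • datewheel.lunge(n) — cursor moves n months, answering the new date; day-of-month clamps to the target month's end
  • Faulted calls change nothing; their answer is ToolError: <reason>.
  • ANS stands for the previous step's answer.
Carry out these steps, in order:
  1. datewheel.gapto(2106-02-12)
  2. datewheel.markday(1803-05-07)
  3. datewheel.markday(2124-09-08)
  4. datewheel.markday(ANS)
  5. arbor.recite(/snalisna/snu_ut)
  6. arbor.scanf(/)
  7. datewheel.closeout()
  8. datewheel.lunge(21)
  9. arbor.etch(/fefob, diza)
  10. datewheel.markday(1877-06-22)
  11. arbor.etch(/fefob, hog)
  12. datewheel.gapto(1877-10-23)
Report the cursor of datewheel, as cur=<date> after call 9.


-> datewheel.gapto(2106-02-12)
<- -380
-> datewheel.markday(1803-05-07)
<- 1803-05-07
-> datewheel.markday(2124-09-08)
<- 2124-09-08
-> datewheel.markday(ANS)
<- 2124-09-08
-> arbor.recite(/snalisna/snu_ut)
<- trecro
-> arbor.scanf(/)
<- [snalisna/]
-> datewheel.closeout()
<- 2124-09-30
-> datewheel.lunge(21)
<- 2126-06-30
-> arbor.etch(/fefob, diza)
<- created
-> datewheel.markday(1877-06-22)
<- 1877-06-22
-> arbor.etch(/fefob, hog)
<- overwrote
-> datewheel.gapto(1877-10-23)
<- 123

Answer: cur=2126-06-30
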